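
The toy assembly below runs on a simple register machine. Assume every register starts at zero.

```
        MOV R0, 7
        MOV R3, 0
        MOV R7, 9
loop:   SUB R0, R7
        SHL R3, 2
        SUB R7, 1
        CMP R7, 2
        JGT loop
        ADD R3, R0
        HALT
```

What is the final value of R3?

R0=7
R3=0
R7=9
R0=7-9=-2
R3=0<<2=0
R7=9-1=8
CMP R7, 2  (cmp 8,2)
JGT loop: taken
R0=(-2)-8=-10
R3=0<<2=0
R7=8-1=7
CMP R7, 2  (cmp 7,2)
JGT loop: taken
R0=(-10)-7=-17
R3=0<<2=0
R7=7-1=6
CMP R7, 2  (cmp 6,2)
JGT loop: taken
R0=(-17)-6=-23
R3=0<<2=0
R7=6-1=5
CMP R7, 2  (cmp 5,2)
JGT loop: taken
R0=(-23)-5=-28
R3=0<<2=0
R7=5-1=4
CMP R7, 2  (cmp 4,2)
JGT loop: taken
R0=(-28)-4=-32
R3=0<<2=0
R7=4-1=3
CMP R7, 2  (cmp 3,2)
JGT loop: taken
R0=(-32)-3=-35
R3=0<<2=0
R7=3-1=2
CMP R7, 2  (cmp 2,2)
JGT loop: not taken
R3=0+(-35)=-35
halt.

-35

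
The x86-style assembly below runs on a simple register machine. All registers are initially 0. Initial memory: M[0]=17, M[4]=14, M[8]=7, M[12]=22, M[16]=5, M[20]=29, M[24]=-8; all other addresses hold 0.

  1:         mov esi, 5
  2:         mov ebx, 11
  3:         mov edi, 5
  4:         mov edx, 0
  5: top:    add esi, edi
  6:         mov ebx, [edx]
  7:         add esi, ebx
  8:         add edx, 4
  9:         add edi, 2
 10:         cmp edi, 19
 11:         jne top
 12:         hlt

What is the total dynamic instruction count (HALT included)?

after mov esi, 5: esi=5
after mov ebx, 11: ebx=11
after mov edi, 5: edi=5
after mov edx, 0: edx=0
after add esi, edi: esi=5+5=10
after mov ebx, [edx]: ebx=M[0]=17
after add esi, ebx: esi=10+17=27
after add edx, 4: edx=0+4=4
after add edi, 2: edi=5+2=7
cmp edi, 19  (cmp 7,19)
jne top: taken
after add esi, edi: esi=27+7=34
after mov ebx, [edx]: ebx=M[4]=14
after add esi, ebx: esi=34+14=48
after add edx, 4: edx=4+4=8
after add edi, 2: edi=7+2=9
cmp edi, 19  (cmp 9,19)
jne top: taken
after add esi, edi: esi=48+9=57
after mov ebx, [edx]: ebx=M[8]=7
after add esi, ebx: esi=57+7=64
after add edx, 4: edx=8+4=12
after add edi, 2: edi=9+2=11
cmp edi, 19  (cmp 11,19)
jne top: taken
after add esi, edi: esi=64+11=75
after mov ebx, [edx]: ebx=M[12]=22
after add esi, ebx: esi=75+22=97
after add edx, 4: edx=12+4=16
after add edi, 2: edi=11+2=13
cmp edi, 19  (cmp 13,19)
jne top: taken
after add esi, edi: esi=97+13=110
after mov ebx, [edx]: ebx=M[16]=5
after add esi, ebx: esi=110+5=115
after add edx, 4: edx=16+4=20
after add edi, 2: edi=13+2=15
cmp edi, 19  (cmp 15,19)
jne top: taken
after add esi, edi: esi=115+15=130
after mov ebx, [edx]: ebx=M[20]=29
after add esi, ebx: esi=130+29=159
after add edx, 4: edx=20+4=24
after add edi, 2: edi=15+2=17
cmp edi, 19  (cmp 17,19)
jne top: taken
after add esi, edi: esi=159+17=176
after mov ebx, [edx]: ebx=M[24]=-8
after add esi, ebx: esi=176+(-8)=168
after add edx, 4: edx=24+4=28
after add edi, 2: edi=17+2=19
cmp edi, 19  (cmp 19,19)
jne top: not taken
halt.
Total executed instructions: 54.

54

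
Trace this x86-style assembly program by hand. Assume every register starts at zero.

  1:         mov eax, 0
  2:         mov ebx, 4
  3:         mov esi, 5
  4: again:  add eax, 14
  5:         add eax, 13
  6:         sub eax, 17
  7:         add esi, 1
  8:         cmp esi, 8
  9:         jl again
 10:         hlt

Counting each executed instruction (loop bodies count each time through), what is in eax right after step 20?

mov eax, 0 → eax=0
mov ebx, 4 → ebx=4
mov esi, 5 → esi=5
add eax, 14 → eax=0+14=14
add eax, 13 → eax=14+13=27
sub eax, 17 → eax=27-17=10
add esi, 1 → esi=5+1=6
cmp esi, 8  (cmp 6,8)
jl again: taken
add eax, 14 → eax=10+14=24
add eax, 13 → eax=24+13=37
sub eax, 17 → eax=37-17=20
add esi, 1 → esi=6+1=7
cmp esi, 8  (cmp 7,8)
jl again: taken
add eax, 14 → eax=20+14=34
add eax, 13 → eax=34+13=47
sub eax, 17 → eax=47-17=30
add esi, 1 → esi=7+1=8
cmp esi, 8  (cmp 8,8)
After step 20: eax = 30.

30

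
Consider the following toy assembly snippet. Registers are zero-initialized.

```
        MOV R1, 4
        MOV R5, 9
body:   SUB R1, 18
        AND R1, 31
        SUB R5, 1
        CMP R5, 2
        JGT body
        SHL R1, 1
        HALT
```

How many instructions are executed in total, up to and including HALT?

39

MOV R1, 4 → R1=4
MOV R5, 9 → R5=9
SUB R1, 18 → R1=4-18=-14
AND R1, 31 → R1=(-14)&31=18
SUB R5, 1 → R5=9-1=8
CMP R5, 2  (cmp 8,2)
JGT body: taken
SUB R1, 18 → R1=18-18=0
AND R1, 31 → R1=0&31=0
SUB R5, 1 → R5=8-1=7
CMP R5, 2  (cmp 7,2)
JGT body: taken
SUB R1, 18 → R1=0-18=-18
AND R1, 31 → R1=(-18)&31=14
SUB R5, 1 → R5=7-1=6
CMP R5, 2  (cmp 6,2)
JGT body: taken
SUB R1, 18 → R1=14-18=-4
AND R1, 31 → R1=(-4)&31=28
SUB R5, 1 → R5=6-1=5
CMP R5, 2  (cmp 5,2)
JGT body: taken
SUB R1, 18 → R1=28-18=10
AND R1, 31 → R1=10&31=10
SUB R5, 1 → R5=5-1=4
CMP R5, 2  (cmp 4,2)
JGT body: taken
SUB R1, 18 → R1=10-18=-8
AND R1, 31 → R1=(-8)&31=24
SUB R5, 1 → R5=4-1=3
CMP R5, 2  (cmp 3,2)
JGT body: taken
SUB R1, 18 → R1=24-18=6
AND R1, 31 → R1=6&31=6
SUB R5, 1 → R5=3-1=2
CMP R5, 2  (cmp 2,2)
JGT body: not taken
SHL R1, 1 → R1=6<<1=12
halt.
Total executed instructions: 39.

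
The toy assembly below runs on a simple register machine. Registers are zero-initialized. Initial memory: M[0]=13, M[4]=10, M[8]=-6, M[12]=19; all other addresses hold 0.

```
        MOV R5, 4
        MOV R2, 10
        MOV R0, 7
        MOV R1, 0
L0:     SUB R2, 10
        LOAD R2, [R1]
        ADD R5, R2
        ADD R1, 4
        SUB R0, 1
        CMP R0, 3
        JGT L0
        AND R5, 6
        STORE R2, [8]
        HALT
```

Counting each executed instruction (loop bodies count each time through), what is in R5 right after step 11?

after MOV R5, 4: R5=4
after MOV R2, 10: R2=10
after MOV R0, 7: R0=7
after MOV R1, 0: R1=0
after SUB R2, 10: R2=10-10=0
after LOAD R2, [R1]: R2=M[0]=13
after ADD R5, R2: R5=4+13=17
after ADD R1, 4: R1=0+4=4
after SUB R0, 1: R0=7-1=6
CMP R0, 3  (cmp 6,3)
JGT L0: taken
After step 11: R5 = 17.

17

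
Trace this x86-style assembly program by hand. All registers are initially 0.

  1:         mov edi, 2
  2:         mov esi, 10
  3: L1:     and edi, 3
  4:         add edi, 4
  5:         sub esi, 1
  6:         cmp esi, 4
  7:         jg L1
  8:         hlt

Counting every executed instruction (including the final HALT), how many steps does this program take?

after mov edi, 2: edi=2
after mov esi, 10: esi=10
after and edi, 3: edi=2&3=2
after add edi, 4: edi=2+4=6
after sub esi, 1: esi=10-1=9
cmp esi, 4  (cmp 9,4)
jg L1: taken
after and edi, 3: edi=6&3=2
after add edi, 4: edi=2+4=6
after sub esi, 1: esi=9-1=8
cmp esi, 4  (cmp 8,4)
jg L1: taken
after and edi, 3: edi=6&3=2
after add edi, 4: edi=2+4=6
after sub esi, 1: esi=8-1=7
cmp esi, 4  (cmp 7,4)
jg L1: taken
after and edi, 3: edi=6&3=2
after add edi, 4: edi=2+4=6
after sub esi, 1: esi=7-1=6
cmp esi, 4  (cmp 6,4)
jg L1: taken
after and edi, 3: edi=6&3=2
after add edi, 4: edi=2+4=6
after sub esi, 1: esi=6-1=5
cmp esi, 4  (cmp 5,4)
jg L1: taken
after and edi, 3: edi=6&3=2
after add edi, 4: edi=2+4=6
after sub esi, 1: esi=5-1=4
cmp esi, 4  (cmp 4,4)
jg L1: not taken
halt.
Total executed instructions: 33.

33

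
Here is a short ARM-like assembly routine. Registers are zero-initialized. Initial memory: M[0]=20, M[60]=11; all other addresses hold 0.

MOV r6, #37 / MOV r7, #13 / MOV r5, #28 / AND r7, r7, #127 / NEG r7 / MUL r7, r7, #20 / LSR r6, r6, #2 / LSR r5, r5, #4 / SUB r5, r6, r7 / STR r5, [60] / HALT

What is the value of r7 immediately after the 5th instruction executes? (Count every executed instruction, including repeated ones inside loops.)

after MOV r6, #37: r6=37
after MOV r7, #13: r7=13
after MOV r5, #28: r5=28
after AND r7, r7, #127: r7=13&127=13
after NEG r7: r7=-(13)=-13
After step 5: r7 = -13.

-13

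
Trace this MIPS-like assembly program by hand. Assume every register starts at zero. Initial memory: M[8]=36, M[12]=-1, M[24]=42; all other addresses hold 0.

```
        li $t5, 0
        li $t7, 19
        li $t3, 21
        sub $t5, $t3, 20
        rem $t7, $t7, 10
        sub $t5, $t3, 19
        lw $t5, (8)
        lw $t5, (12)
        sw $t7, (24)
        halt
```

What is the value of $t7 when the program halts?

$t5=0
$t7=19
$t3=21
$t5=21-20=1
$t7=19%10=9
$t5=21-19=2
$t5=M[8]=36
$t5=M[12]=-1
sw $t7, (24) → M[24]=9
halt.

9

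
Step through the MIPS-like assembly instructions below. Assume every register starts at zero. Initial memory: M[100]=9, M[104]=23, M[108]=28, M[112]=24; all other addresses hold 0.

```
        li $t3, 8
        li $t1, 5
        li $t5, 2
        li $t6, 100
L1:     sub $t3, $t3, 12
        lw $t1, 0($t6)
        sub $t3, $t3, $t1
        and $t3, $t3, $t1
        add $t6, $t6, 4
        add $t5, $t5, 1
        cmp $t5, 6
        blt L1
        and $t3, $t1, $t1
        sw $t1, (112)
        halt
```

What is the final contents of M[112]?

after li $t3, 8: $t3=8
after li $t1, 5: $t1=5
after li $t5, 2: $t5=2
after li $t6, 100: $t6=100
after sub $t3, $t3, 12: $t3=8-12=-4
after lw $t1, 0($t6): $t1=M[100]=9
after sub $t3, $t3, $t1: $t3=(-4)-9=-13
after and $t3, $t3, $t1: $t3=(-13)&9=1
after add $t6, $t6, 4: $t6=100+4=104
after add $t5, $t5, 1: $t5=2+1=3
cmp $t5, 6  (cmp 3,6)
blt L1: taken
after sub $t3, $t3, 12: $t3=1-12=-11
after lw $t1, 0($t6): $t1=M[104]=23
after sub $t3, $t3, $t1: $t3=(-11)-23=-34
after and $t3, $t3, $t1: $t3=(-34)&23=22
after add $t6, $t6, 4: $t6=104+4=108
after add $t5, $t5, 1: $t5=3+1=4
cmp $t5, 6  (cmp 4,6)
blt L1: taken
after sub $t3, $t3, 12: $t3=22-12=10
after lw $t1, 0($t6): $t1=M[108]=28
after sub $t3, $t3, $t1: $t3=10-28=-18
after and $t3, $t3, $t1: $t3=(-18)&28=12
after add $t6, $t6, 4: $t6=108+4=112
after add $t5, $t5, 1: $t5=4+1=5
cmp $t5, 6  (cmp 5,6)
blt L1: taken
after sub $t3, $t3, 12: $t3=12-12=0
after lw $t1, 0($t6): $t1=M[112]=24
after sub $t3, $t3, $t1: $t3=0-24=-24
after and $t3, $t3, $t1: $t3=(-24)&24=8
after add $t6, $t6, 4: $t6=112+4=116
after add $t5, $t5, 1: $t5=5+1=6
cmp $t5, 6  (cmp 6,6)
blt L1: not taken
after and $t3, $t1, $t1: $t3=24&24=24
sw $t1, (112) → M[112]=24
halt.

24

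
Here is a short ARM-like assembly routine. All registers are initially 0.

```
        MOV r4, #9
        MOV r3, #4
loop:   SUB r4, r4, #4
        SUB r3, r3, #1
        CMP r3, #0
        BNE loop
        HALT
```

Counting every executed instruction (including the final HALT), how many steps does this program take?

19

after MOV r4, #9: r4=9
after MOV r3, #4: r3=4
after SUB r4, r4, #4: r4=9-4=5
after SUB r3, r3, #1: r3=4-1=3
CMP r3, #0  (cmp 3,0)
BNE loop: taken
after SUB r4, r4, #4: r4=5-4=1
after SUB r3, r3, #1: r3=3-1=2
CMP r3, #0  (cmp 2,0)
BNE loop: taken
after SUB r4, r4, #4: r4=1-4=-3
after SUB r3, r3, #1: r3=2-1=1
CMP r3, #0  (cmp 1,0)
BNE loop: taken
after SUB r4, r4, #4: r4=(-3)-4=-7
after SUB r3, r3, #1: r3=1-1=0
CMP r3, #0  (cmp 0,0)
BNE loop: not taken
halt.
Total executed instructions: 19.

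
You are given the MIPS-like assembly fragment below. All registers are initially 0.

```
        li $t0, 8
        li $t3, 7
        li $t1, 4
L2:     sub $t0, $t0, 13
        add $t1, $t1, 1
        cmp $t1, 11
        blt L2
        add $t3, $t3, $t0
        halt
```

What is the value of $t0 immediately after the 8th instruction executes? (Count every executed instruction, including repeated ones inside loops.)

-18

li $t0, 8 → $t0=8
li $t3, 7 → $t3=7
li $t1, 4 → $t1=4
sub $t0, $t0, 13 → $t0=8-13=-5
add $t1, $t1, 1 → $t1=4+1=5
cmp $t1, 11  (cmp 5,11)
blt L2: taken
sub $t0, $t0, 13 → $t0=(-5)-13=-18
After step 8: $t0 = -18.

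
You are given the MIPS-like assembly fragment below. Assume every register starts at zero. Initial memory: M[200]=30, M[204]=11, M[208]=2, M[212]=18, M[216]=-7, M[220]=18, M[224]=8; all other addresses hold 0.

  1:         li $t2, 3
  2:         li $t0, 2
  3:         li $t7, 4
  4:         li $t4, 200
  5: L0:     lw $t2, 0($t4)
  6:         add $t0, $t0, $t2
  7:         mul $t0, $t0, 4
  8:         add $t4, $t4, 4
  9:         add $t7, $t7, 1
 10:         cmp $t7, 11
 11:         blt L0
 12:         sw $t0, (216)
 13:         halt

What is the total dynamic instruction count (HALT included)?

55

$t2=3
$t0=2
$t7=4
$t4=200
$t2=M[200]=30
$t0=2+30=32
$t0=32*4=128
$t4=200+4=204
$t7=4+1=5
cmp $t7, 11  (cmp 5,11)
blt L0: taken
$t2=M[204]=11
$t0=128+11=139
$t0=139*4=556
$t4=204+4=208
$t7=5+1=6
cmp $t7, 11  (cmp 6,11)
blt L0: taken
$t2=M[208]=2
$t0=556+2=558
$t0=558*4=2232
$t4=208+4=212
$t7=6+1=7
cmp $t7, 11  (cmp 7,11)
blt L0: taken
$t2=M[212]=18
$t0=2232+18=2250
$t0=2250*4=9000
$t4=212+4=216
$t7=7+1=8
cmp $t7, 11  (cmp 8,11)
blt L0: taken
$t2=M[216]=-7
$t0=9000+(-7)=8993
$t0=8993*4=35972
$t4=216+4=220
$t7=8+1=9
cmp $t7, 11  (cmp 9,11)
blt L0: taken
$t2=M[220]=18
$t0=35972+18=35990
$t0=35990*4=143960
$t4=220+4=224
$t7=9+1=10
cmp $t7, 11  (cmp 10,11)
blt L0: taken
$t2=M[224]=8
$t0=143960+8=143968
$t0=143968*4=575872
$t4=224+4=228
$t7=10+1=11
cmp $t7, 11  (cmp 11,11)
blt L0: not taken
sw $t0, (216) → M[216]=575872
halt.
Total executed instructions: 55.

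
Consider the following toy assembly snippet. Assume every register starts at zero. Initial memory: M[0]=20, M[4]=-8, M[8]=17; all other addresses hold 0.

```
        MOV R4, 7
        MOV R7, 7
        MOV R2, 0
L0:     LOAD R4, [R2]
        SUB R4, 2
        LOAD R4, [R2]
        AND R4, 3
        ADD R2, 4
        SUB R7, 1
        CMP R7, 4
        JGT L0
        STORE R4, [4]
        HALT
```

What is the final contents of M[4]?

after MOV R4, 7: R4=7
after MOV R7, 7: R7=7
after MOV R2, 0: R2=0
after LOAD R4, [R2]: R4=M[0]=20
after SUB R4, 2: R4=20-2=18
after LOAD R4, [R2]: R4=M[0]=20
after AND R4, 3: R4=20&3=0
after ADD R2, 4: R2=0+4=4
after SUB R7, 1: R7=7-1=6
CMP R7, 4  (cmp 6,4)
JGT L0: taken
after LOAD R4, [R2]: R4=M[4]=-8
after SUB R4, 2: R4=(-8)-2=-10
after LOAD R4, [R2]: R4=M[4]=-8
after AND R4, 3: R4=(-8)&3=0
after ADD R2, 4: R2=4+4=8
after SUB R7, 1: R7=6-1=5
CMP R7, 4  (cmp 5,4)
JGT L0: taken
after LOAD R4, [R2]: R4=M[8]=17
after SUB R4, 2: R4=17-2=15
after LOAD R4, [R2]: R4=M[8]=17
after AND R4, 3: R4=17&3=1
after ADD R2, 4: R2=8+4=12
after SUB R7, 1: R7=5-1=4
CMP R7, 4  (cmp 4,4)
JGT L0: not taken
STORE R4, [4] → M[4]=1
halt.

1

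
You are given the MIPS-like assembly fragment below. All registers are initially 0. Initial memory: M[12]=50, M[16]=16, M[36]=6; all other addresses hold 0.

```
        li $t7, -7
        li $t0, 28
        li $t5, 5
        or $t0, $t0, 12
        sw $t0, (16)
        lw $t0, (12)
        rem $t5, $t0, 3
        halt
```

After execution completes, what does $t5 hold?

2

after li $t7, -7: $t7=-7
after li $t0, 28: $t0=28
after li $t5, 5: $t5=5
after or $t0, $t0, 12: $t0=28|12=28
sw $t0, (16) → M[16]=28
after lw $t0, (12): $t0=M[12]=50
after rem $t5, $t0, 3: $t5=50%3=2
halt.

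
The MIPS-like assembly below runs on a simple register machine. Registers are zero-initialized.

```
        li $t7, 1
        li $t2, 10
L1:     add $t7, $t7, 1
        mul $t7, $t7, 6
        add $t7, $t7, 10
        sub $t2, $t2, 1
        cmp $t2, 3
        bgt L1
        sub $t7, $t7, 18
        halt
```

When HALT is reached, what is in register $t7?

1175710

li $t7, 1 → $t7=1
li $t2, 10 → $t2=10
add $t7, $t7, 1 → $t7=1+1=2
mul $t7, $t7, 6 → $t7=2*6=12
add $t7, $t7, 10 → $t7=12+10=22
sub $t2, $t2, 1 → $t2=10-1=9
cmp $t2, 3  (cmp 9,3)
bgt L1: taken
add $t7, $t7, 1 → $t7=22+1=23
mul $t7, $t7, 6 → $t7=23*6=138
add $t7, $t7, 10 → $t7=138+10=148
sub $t2, $t2, 1 → $t2=9-1=8
cmp $t2, 3  (cmp 8,3)
bgt L1: taken
add $t7, $t7, 1 → $t7=148+1=149
mul $t7, $t7, 6 → $t7=149*6=894
add $t7, $t7, 10 → $t7=894+10=904
sub $t2, $t2, 1 → $t2=8-1=7
cmp $t2, 3  (cmp 7,3)
bgt L1: taken
add $t7, $t7, 1 → $t7=904+1=905
mul $t7, $t7, 6 → $t7=905*6=5430
add $t7, $t7, 10 → $t7=5430+10=5440
sub $t2, $t2, 1 → $t2=7-1=6
cmp $t2, 3  (cmp 6,3)
bgt L1: taken
add $t7, $t7, 1 → $t7=5440+1=5441
mul $t7, $t7, 6 → $t7=5441*6=32646
add $t7, $t7, 10 → $t7=32646+10=32656
sub $t2, $t2, 1 → $t2=6-1=5
cmp $t2, 3  (cmp 5,3)
bgt L1: taken
add $t7, $t7, 1 → $t7=32656+1=32657
mul $t7, $t7, 6 → $t7=32657*6=195942
add $t7, $t7, 10 → $t7=195942+10=195952
sub $t2, $t2, 1 → $t2=5-1=4
cmp $t2, 3  (cmp 4,3)
bgt L1: taken
add $t7, $t7, 1 → $t7=195952+1=195953
mul $t7, $t7, 6 → $t7=195953*6=1175718
add $t7, $t7, 10 → $t7=1175718+10=1175728
sub $t2, $t2, 1 → $t2=4-1=3
cmp $t2, 3  (cmp 3,3)
bgt L1: not taken
sub $t7, $t7, 18 → $t7=1175728-18=1175710
halt.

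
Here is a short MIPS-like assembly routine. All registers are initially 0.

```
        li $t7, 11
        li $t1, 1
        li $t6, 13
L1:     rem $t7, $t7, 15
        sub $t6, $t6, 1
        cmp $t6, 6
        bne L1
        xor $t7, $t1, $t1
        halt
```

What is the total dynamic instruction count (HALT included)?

li $t7, 11 → $t7=11
li $t1, 1 → $t1=1
li $t6, 13 → $t6=13
rem $t7, $t7, 15 → $t7=11%15=11
sub $t6, $t6, 1 → $t6=13-1=12
cmp $t6, 6  (cmp 12,6)
bne L1: taken
rem $t7, $t7, 15 → $t7=11%15=11
sub $t6, $t6, 1 → $t6=12-1=11
cmp $t6, 6  (cmp 11,6)
bne L1: taken
rem $t7, $t7, 15 → $t7=11%15=11
sub $t6, $t6, 1 → $t6=11-1=10
cmp $t6, 6  (cmp 10,6)
bne L1: taken
rem $t7, $t7, 15 → $t7=11%15=11
sub $t6, $t6, 1 → $t6=10-1=9
cmp $t6, 6  (cmp 9,6)
bne L1: taken
rem $t7, $t7, 15 → $t7=11%15=11
sub $t6, $t6, 1 → $t6=9-1=8
cmp $t6, 6  (cmp 8,6)
bne L1: taken
rem $t7, $t7, 15 → $t7=11%15=11
sub $t6, $t6, 1 → $t6=8-1=7
cmp $t6, 6  (cmp 7,6)
bne L1: taken
rem $t7, $t7, 15 → $t7=11%15=11
sub $t6, $t6, 1 → $t6=7-1=6
cmp $t6, 6  (cmp 6,6)
bne L1: not taken
xor $t7, $t1, $t1 → $t7=1^1=0
halt.
Total executed instructions: 33.

33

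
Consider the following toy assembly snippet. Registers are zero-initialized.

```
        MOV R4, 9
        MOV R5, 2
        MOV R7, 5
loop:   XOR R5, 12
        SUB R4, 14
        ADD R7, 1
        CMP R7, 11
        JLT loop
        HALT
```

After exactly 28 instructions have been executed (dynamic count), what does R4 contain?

-61

R4=9
R5=2
R7=5
R5=2^12=14
R4=9-14=-5
R7=5+1=6
CMP R7, 11  (cmp 6,11)
JLT loop: taken
R5=14^12=2
R4=(-5)-14=-19
R7=6+1=7
CMP R7, 11  (cmp 7,11)
JLT loop: taken
R5=2^12=14
R4=(-19)-14=-33
R7=7+1=8
CMP R7, 11  (cmp 8,11)
JLT loop: taken
R5=14^12=2
R4=(-33)-14=-47
R7=8+1=9
CMP R7, 11  (cmp 9,11)
JLT loop: taken
R5=2^12=14
R4=(-47)-14=-61
R7=9+1=10
CMP R7, 11  (cmp 10,11)
JLT loop: taken
After step 28: R4 = -61.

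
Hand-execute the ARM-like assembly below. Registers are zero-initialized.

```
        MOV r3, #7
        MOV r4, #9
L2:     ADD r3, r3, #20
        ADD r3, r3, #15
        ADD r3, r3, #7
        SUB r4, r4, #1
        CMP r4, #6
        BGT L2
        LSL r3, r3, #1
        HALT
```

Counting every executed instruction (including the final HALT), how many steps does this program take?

22

r3=7
r4=9
r3=7+20=27
r3=27+15=42
r3=42+7=49
r4=9-1=8
CMP r4, #6  (cmp 8,6)
BGT L2: taken
r3=49+20=69
r3=69+15=84
r3=84+7=91
r4=8-1=7
CMP r4, #6  (cmp 7,6)
BGT L2: taken
r3=91+20=111
r3=111+15=126
r3=126+7=133
r4=7-1=6
CMP r4, #6  (cmp 6,6)
BGT L2: not taken
r3=133<<1=266
halt.
Total executed instructions: 22.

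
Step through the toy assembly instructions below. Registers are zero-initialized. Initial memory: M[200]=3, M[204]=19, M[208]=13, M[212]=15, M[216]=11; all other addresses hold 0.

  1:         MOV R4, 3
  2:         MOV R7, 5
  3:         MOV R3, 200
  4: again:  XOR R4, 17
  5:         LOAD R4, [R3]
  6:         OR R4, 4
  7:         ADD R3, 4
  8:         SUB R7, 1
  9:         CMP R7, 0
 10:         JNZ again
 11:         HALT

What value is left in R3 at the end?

after MOV R4, 3: R4=3
after MOV R7, 5: R7=5
after MOV R3, 200: R3=200
after XOR R4, 17: R4=3^17=18
after LOAD R4, [R3]: R4=M[200]=3
after OR R4, 4: R4=3|4=7
after ADD R3, 4: R3=200+4=204
after SUB R7, 1: R7=5-1=4
CMP R7, 0  (cmp 4,0)
JNZ again: taken
after XOR R4, 17: R4=7^17=22
after LOAD R4, [R3]: R4=M[204]=19
after OR R4, 4: R4=19|4=23
after ADD R3, 4: R3=204+4=208
after SUB R7, 1: R7=4-1=3
CMP R7, 0  (cmp 3,0)
JNZ again: taken
after XOR R4, 17: R4=23^17=6
after LOAD R4, [R3]: R4=M[208]=13
after OR R4, 4: R4=13|4=13
after ADD R3, 4: R3=208+4=212
after SUB R7, 1: R7=3-1=2
CMP R7, 0  (cmp 2,0)
JNZ again: taken
after XOR R4, 17: R4=13^17=28
after LOAD R4, [R3]: R4=M[212]=15
after OR R4, 4: R4=15|4=15
after ADD R3, 4: R3=212+4=216
after SUB R7, 1: R7=2-1=1
CMP R7, 0  (cmp 1,0)
JNZ again: taken
after XOR R4, 17: R4=15^17=30
after LOAD R4, [R3]: R4=M[216]=11
after OR R4, 4: R4=11|4=15
after ADD R3, 4: R3=216+4=220
after SUB R7, 1: R7=1-1=0
CMP R7, 0  (cmp 0,0)
JNZ again: not taken
halt.

220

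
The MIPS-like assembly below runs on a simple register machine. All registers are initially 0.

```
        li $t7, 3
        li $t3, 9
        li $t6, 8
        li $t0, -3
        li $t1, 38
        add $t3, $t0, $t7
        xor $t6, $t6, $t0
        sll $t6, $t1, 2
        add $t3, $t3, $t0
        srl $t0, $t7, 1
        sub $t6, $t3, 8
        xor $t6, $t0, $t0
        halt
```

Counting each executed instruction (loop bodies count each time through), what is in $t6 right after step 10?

$t7=3
$t3=9
$t6=8
$t0=-3
$t1=38
$t3=(-3)+3=0
$t6=8^(-3)=-11
$t6=38<<2=152
$t3=0+(-3)=-3
$t0=3>>1=1
After step 10: $t6 = 152.

152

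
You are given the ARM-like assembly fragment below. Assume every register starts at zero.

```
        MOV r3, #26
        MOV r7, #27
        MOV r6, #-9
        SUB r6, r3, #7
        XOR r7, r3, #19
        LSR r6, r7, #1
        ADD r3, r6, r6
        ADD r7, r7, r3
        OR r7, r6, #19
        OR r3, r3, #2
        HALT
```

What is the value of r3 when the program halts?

MOV r3, #26 → r3=26
MOV r7, #27 → r7=27
MOV r6, #-9 → r6=-9
SUB r6, r3, #7 → r6=26-7=19
XOR r7, r3, #19 → r7=26^19=9
LSR r6, r7, #1 → r6=9>>1=4
ADD r3, r6, r6 → r3=4+4=8
ADD r7, r7, r3 → r7=9+8=17
OR r7, r6, #19 → r7=4|19=23
OR r3, r3, #2 → r3=8|2=10
halt.

10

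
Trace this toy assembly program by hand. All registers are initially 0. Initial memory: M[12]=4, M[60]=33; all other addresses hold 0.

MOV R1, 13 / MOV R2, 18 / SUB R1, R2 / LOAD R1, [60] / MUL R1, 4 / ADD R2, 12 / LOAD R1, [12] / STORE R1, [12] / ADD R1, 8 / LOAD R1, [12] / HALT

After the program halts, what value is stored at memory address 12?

R1=13
R2=18
R1=13-18=-5
R1=M[60]=33
R1=33*4=132
R2=18+12=30
R1=M[12]=4
STORE R1, [12] → M[12]=4
R1=4+8=12
R1=M[12]=4
halt.

4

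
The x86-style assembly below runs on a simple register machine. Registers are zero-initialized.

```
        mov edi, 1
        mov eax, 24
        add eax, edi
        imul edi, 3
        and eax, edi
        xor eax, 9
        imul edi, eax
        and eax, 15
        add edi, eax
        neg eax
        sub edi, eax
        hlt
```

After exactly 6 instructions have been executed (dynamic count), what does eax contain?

edi=1
eax=24
eax=24+1=25
edi=1*3=3
eax=25&3=1
eax=1^9=8
After step 6: eax = 8.

8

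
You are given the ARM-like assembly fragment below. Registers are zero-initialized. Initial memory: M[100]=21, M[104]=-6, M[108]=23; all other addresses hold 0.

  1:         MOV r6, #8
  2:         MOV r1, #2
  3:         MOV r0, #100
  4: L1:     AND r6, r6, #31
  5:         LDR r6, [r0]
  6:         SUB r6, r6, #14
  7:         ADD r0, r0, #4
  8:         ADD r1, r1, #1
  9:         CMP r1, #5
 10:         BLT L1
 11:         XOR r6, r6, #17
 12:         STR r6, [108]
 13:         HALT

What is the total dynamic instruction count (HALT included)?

27

MOV r6, #8 → r6=8
MOV r1, #2 → r1=2
MOV r0, #100 → r0=100
AND r6, r6, #31 → r6=8&31=8
LDR r6, [r0] → r6=M[100]=21
SUB r6, r6, #14 → r6=21-14=7
ADD r0, r0, #4 → r0=100+4=104
ADD r1, r1, #1 → r1=2+1=3
CMP r1, #5  (cmp 3,5)
BLT L1: taken
AND r6, r6, #31 → r6=7&31=7
LDR r6, [r0] → r6=M[104]=-6
SUB r6, r6, #14 → r6=(-6)-14=-20
ADD r0, r0, #4 → r0=104+4=108
ADD r1, r1, #1 → r1=3+1=4
CMP r1, #5  (cmp 4,5)
BLT L1: taken
AND r6, r6, #31 → r6=(-20)&31=12
LDR r6, [r0] → r6=M[108]=23
SUB r6, r6, #14 → r6=23-14=9
ADD r0, r0, #4 → r0=108+4=112
ADD r1, r1, #1 → r1=4+1=5
CMP r1, #5  (cmp 5,5)
BLT L1: not taken
XOR r6, r6, #17 → r6=9^17=24
STR r6, [108] → M[108]=24
halt.
Total executed instructions: 27.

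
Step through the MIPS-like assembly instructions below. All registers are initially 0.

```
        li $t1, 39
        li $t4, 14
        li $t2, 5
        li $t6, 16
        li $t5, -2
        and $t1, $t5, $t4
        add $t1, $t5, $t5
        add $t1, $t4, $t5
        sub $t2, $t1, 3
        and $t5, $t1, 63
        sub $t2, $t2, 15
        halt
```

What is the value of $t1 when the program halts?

after li $t1, 39: $t1=39
after li $t4, 14: $t4=14
after li $t2, 5: $t2=5
after li $t6, 16: $t6=16
after li $t5, -2: $t5=-2
after and $t1, $t5, $t4: $t1=(-2)&14=14
after add $t1, $t5, $t5: $t1=(-2)+(-2)=-4
after add $t1, $t4, $t5: $t1=14+(-2)=12
after sub $t2, $t1, 3: $t2=12-3=9
after and $t5, $t1, 63: $t5=12&63=12
after sub $t2, $t2, 15: $t2=9-15=-6
halt.

12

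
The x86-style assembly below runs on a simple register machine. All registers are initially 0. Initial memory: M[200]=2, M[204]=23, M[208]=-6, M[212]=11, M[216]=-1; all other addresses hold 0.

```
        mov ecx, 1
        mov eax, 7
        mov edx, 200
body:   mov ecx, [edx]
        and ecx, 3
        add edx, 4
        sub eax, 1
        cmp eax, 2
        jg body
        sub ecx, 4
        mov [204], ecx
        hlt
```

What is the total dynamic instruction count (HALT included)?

ecx=1
eax=7
edx=200
ecx=M[200]=2
ecx=2&3=2
edx=200+4=204
eax=7-1=6
cmp eax, 2  (cmp 6,2)
jg body: taken
ecx=M[204]=23
ecx=23&3=3
edx=204+4=208
eax=6-1=5
cmp eax, 2  (cmp 5,2)
jg body: taken
ecx=M[208]=-6
ecx=(-6)&3=2
edx=208+4=212
eax=5-1=4
cmp eax, 2  (cmp 4,2)
jg body: taken
ecx=M[212]=11
ecx=11&3=3
edx=212+4=216
eax=4-1=3
cmp eax, 2  (cmp 3,2)
jg body: taken
ecx=M[216]=-1
ecx=(-1)&3=3
edx=216+4=220
eax=3-1=2
cmp eax, 2  (cmp 2,2)
jg body: not taken
ecx=3-4=-1
mov [204], ecx → M[204]=-1
halt.
Total executed instructions: 36.

36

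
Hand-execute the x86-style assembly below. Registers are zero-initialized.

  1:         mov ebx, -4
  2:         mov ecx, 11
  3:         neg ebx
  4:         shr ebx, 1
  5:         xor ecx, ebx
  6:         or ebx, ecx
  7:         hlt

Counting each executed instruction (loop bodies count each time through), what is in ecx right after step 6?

9

mov ebx, -4 → ebx=-4
mov ecx, 11 → ecx=11
neg ebx → ebx=-(-4)=4
shr ebx, 1 → ebx=4>>1=2
xor ecx, ebx → ecx=11^2=9
or ebx, ecx → ebx=2|9=11
After step 6: ecx = 9.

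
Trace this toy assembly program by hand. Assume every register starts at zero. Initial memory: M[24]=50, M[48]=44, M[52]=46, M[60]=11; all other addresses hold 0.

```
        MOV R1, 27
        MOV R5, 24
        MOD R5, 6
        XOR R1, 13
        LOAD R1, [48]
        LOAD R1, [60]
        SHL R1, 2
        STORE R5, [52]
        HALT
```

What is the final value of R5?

0

after MOV R1, 27: R1=27
after MOV R5, 24: R5=24
after MOD R5, 6: R5=24%6=0
after XOR R1, 13: R1=27^13=22
after LOAD R1, [48]: R1=M[48]=44
after LOAD R1, [60]: R1=M[60]=11
after SHL R1, 2: R1=11<<2=44
STORE R5, [52] → M[52]=0
halt.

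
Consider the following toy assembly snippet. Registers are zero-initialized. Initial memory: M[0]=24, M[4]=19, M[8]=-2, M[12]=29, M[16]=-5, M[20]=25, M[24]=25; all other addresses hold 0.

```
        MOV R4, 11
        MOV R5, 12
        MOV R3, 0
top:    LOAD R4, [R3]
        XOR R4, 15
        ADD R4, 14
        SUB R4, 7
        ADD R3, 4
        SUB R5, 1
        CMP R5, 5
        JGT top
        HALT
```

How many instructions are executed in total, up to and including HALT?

after MOV R4, 11: R4=11
after MOV R5, 12: R5=12
after MOV R3, 0: R3=0
after LOAD R4, [R3]: R4=M[0]=24
after XOR R4, 15: R4=24^15=23
after ADD R4, 14: R4=23+14=37
after SUB R4, 7: R4=37-7=30
after ADD R3, 4: R3=0+4=4
after SUB R5, 1: R5=12-1=11
CMP R5, 5  (cmp 11,5)
JGT top: taken
after LOAD R4, [R3]: R4=M[4]=19
after XOR R4, 15: R4=19^15=28
after ADD R4, 14: R4=28+14=42
after SUB R4, 7: R4=42-7=35
after ADD R3, 4: R3=4+4=8
after SUB R5, 1: R5=11-1=10
CMP R5, 5  (cmp 10,5)
JGT top: taken
after LOAD R4, [R3]: R4=M[8]=-2
after XOR R4, 15: R4=(-2)^15=-15
after ADD R4, 14: R4=(-15)+14=-1
after SUB R4, 7: R4=(-1)-7=-8
after ADD R3, 4: R3=8+4=12
after SUB R5, 1: R5=10-1=9
CMP R5, 5  (cmp 9,5)
JGT top: taken
after LOAD R4, [R3]: R4=M[12]=29
after XOR R4, 15: R4=29^15=18
after ADD R4, 14: R4=18+14=32
after SUB R4, 7: R4=32-7=25
after ADD R3, 4: R3=12+4=16
after SUB R5, 1: R5=9-1=8
CMP R5, 5  (cmp 8,5)
JGT top: taken
after LOAD R4, [R3]: R4=M[16]=-5
after XOR R4, 15: R4=(-5)^15=-12
after ADD R4, 14: R4=(-12)+14=2
after SUB R4, 7: R4=2-7=-5
after ADD R3, 4: R3=16+4=20
after SUB R5, 1: R5=8-1=7
CMP R5, 5  (cmp 7,5)
JGT top: taken
after LOAD R4, [R3]: R4=M[20]=25
after XOR R4, 15: R4=25^15=22
after ADD R4, 14: R4=22+14=36
after SUB R4, 7: R4=36-7=29
after ADD R3, 4: R3=20+4=24
after SUB R5, 1: R5=7-1=6
CMP R5, 5  (cmp 6,5)
JGT top: taken
after LOAD R4, [R3]: R4=M[24]=25
after XOR R4, 15: R4=25^15=22
after ADD R4, 14: R4=22+14=36
after SUB R4, 7: R4=36-7=29
after ADD R3, 4: R3=24+4=28
after SUB R5, 1: R5=6-1=5
CMP R5, 5  (cmp 5,5)
JGT top: not taken
halt.
Total executed instructions: 60.

60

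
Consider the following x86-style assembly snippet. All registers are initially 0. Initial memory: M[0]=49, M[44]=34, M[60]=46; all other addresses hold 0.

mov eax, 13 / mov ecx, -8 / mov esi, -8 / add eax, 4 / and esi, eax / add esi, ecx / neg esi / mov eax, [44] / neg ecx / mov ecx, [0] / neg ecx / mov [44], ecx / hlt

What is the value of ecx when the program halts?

eax=13
ecx=-8
esi=-8
eax=13+4=17
esi=(-8)&17=16
esi=16+(-8)=8
esi=-(8)=-8
eax=M[44]=34
ecx=-(-8)=8
ecx=M[0]=49
ecx=-(49)=-49
mov [44], ecx → M[44]=-49
halt.

-49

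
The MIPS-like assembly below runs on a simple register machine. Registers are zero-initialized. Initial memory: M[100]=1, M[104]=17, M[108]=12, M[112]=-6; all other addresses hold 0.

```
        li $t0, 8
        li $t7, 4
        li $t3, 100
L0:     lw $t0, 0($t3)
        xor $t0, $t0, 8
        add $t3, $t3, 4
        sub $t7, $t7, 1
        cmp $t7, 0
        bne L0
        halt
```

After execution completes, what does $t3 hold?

116

$t0=8
$t7=4
$t3=100
$t0=M[100]=1
$t0=1^8=9
$t3=100+4=104
$t7=4-1=3
cmp $t7, 0  (cmp 3,0)
bne L0: taken
$t0=M[104]=17
$t0=17^8=25
$t3=104+4=108
$t7=3-1=2
cmp $t7, 0  (cmp 2,0)
bne L0: taken
$t0=M[108]=12
$t0=12^8=4
$t3=108+4=112
$t7=2-1=1
cmp $t7, 0  (cmp 1,0)
bne L0: taken
$t0=M[112]=-6
$t0=(-6)^8=-14
$t3=112+4=116
$t7=1-1=0
cmp $t7, 0  (cmp 0,0)
bne L0: not taken
halt.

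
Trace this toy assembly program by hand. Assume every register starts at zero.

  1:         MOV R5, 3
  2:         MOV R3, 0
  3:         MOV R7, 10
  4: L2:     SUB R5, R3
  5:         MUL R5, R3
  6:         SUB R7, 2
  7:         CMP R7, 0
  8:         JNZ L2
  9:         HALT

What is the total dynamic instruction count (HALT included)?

MOV R5, 3 → R5=3
MOV R3, 0 → R3=0
MOV R7, 10 → R7=10
SUB R5, R3 → R5=3-0=3
MUL R5, R3 → R5=3*0=0
SUB R7, 2 → R7=10-2=8
CMP R7, 0  (cmp 8,0)
JNZ L2: taken
SUB R5, R3 → R5=0-0=0
MUL R5, R3 → R5=0*0=0
SUB R7, 2 → R7=8-2=6
CMP R7, 0  (cmp 6,0)
JNZ L2: taken
SUB R5, R3 → R5=0-0=0
MUL R5, R3 → R5=0*0=0
SUB R7, 2 → R7=6-2=4
CMP R7, 0  (cmp 4,0)
JNZ L2: taken
SUB R5, R3 → R5=0-0=0
MUL R5, R3 → R5=0*0=0
SUB R7, 2 → R7=4-2=2
CMP R7, 0  (cmp 2,0)
JNZ L2: taken
SUB R5, R3 → R5=0-0=0
MUL R5, R3 → R5=0*0=0
SUB R7, 2 → R7=2-2=0
CMP R7, 0  (cmp 0,0)
JNZ L2: not taken
halt.
Total executed instructions: 29.

29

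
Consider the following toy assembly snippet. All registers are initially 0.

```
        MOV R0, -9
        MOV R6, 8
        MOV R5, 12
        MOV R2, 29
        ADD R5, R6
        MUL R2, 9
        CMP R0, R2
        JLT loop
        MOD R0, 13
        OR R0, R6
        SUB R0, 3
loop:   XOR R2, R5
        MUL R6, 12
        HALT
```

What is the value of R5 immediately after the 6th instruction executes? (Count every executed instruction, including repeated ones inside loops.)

R0=-9
R6=8
R5=12
R2=29
R5=12+8=20
R2=29*9=261
After step 6: R5 = 20.

20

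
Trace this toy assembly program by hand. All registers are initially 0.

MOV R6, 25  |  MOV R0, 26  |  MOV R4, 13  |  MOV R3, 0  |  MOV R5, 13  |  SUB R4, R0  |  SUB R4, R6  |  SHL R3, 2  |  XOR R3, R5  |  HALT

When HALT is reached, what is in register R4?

-38

after MOV R6, 25: R6=25
after MOV R0, 26: R0=26
after MOV R4, 13: R4=13
after MOV R3, 0: R3=0
after MOV R5, 13: R5=13
after SUB R4, R0: R4=13-26=-13
after SUB R4, R6: R4=(-13)-25=-38
after SHL R3, 2: R3=0<<2=0
after XOR R3, R5: R3=0^13=13
halt.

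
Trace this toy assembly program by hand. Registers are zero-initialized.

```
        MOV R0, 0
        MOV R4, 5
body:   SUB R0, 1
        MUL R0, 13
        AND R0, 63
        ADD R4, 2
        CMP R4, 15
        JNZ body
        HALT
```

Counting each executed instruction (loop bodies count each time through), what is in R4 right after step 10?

after MOV R0, 0: R0=0
after MOV R4, 5: R4=5
after SUB R0, 1: R0=0-1=-1
after MUL R0, 13: R0=(-1)*13=-13
after AND R0, 63: R0=(-13)&63=51
after ADD R4, 2: R4=5+2=7
CMP R4, 15  (cmp 7,15)
JNZ body: taken
after SUB R0, 1: R0=51-1=50
after MUL R0, 13: R0=50*13=650
After step 10: R4 = 7.

7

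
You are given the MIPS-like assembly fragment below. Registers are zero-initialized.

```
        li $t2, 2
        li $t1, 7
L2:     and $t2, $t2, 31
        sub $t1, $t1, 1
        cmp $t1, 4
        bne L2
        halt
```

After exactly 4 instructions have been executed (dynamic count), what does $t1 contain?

6

li $t2, 2 → $t2=2
li $t1, 7 → $t1=7
and $t2, $t2, 31 → $t2=2&31=2
sub $t1, $t1, 1 → $t1=7-1=6
After step 4: $t1 = 6.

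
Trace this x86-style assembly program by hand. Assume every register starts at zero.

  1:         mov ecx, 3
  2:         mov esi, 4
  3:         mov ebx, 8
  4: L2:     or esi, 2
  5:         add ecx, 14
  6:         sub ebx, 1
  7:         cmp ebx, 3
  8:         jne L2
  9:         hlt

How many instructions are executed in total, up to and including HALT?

29

ecx=3
esi=4
ebx=8
esi=4|2=6
ecx=3+14=17
ebx=8-1=7
cmp ebx, 3  (cmp 7,3)
jne L2: taken
esi=6|2=6
ecx=17+14=31
ebx=7-1=6
cmp ebx, 3  (cmp 6,3)
jne L2: taken
esi=6|2=6
ecx=31+14=45
ebx=6-1=5
cmp ebx, 3  (cmp 5,3)
jne L2: taken
esi=6|2=6
ecx=45+14=59
ebx=5-1=4
cmp ebx, 3  (cmp 4,3)
jne L2: taken
esi=6|2=6
ecx=59+14=73
ebx=4-1=3
cmp ebx, 3  (cmp 3,3)
jne L2: not taken
halt.
Total executed instructions: 29.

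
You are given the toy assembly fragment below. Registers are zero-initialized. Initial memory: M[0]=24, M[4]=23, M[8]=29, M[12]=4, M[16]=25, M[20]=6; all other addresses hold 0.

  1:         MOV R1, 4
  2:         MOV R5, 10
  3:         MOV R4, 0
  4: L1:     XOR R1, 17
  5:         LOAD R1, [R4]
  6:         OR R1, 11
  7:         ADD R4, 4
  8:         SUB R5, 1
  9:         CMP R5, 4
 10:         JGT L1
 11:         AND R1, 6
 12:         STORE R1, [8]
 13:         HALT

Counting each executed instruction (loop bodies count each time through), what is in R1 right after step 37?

MOV R1, 4 → R1=4
MOV R5, 10 → R5=10
MOV R4, 0 → R4=0
XOR R1, 17 → R1=4^17=21
LOAD R1, [R4] → R1=M[0]=24
OR R1, 11 → R1=24|11=27
ADD R4, 4 → R4=0+4=4
SUB R5, 1 → R5=10-1=9
CMP R5, 4  (cmp 9,4)
JGT L1: taken
XOR R1, 17 → R1=27^17=10
LOAD R1, [R4] → R1=M[4]=23
OR R1, 11 → R1=23|11=31
ADD R4, 4 → R4=4+4=8
SUB R5, 1 → R5=9-1=8
CMP R5, 4  (cmp 8,4)
JGT L1: taken
XOR R1, 17 → R1=31^17=14
LOAD R1, [R4] → R1=M[8]=29
OR R1, 11 → R1=29|11=31
ADD R4, 4 → R4=8+4=12
SUB R5, 1 → R5=8-1=7
CMP R5, 4  (cmp 7,4)
JGT L1: taken
XOR R1, 17 → R1=31^17=14
LOAD R1, [R4] → R1=M[12]=4
OR R1, 11 → R1=4|11=15
ADD R4, 4 → R4=12+4=16
SUB R5, 1 → R5=7-1=6
CMP R5, 4  (cmp 6,4)
JGT L1: taken
XOR R1, 17 → R1=15^17=30
LOAD R1, [R4] → R1=M[16]=25
OR R1, 11 → R1=25|11=27
ADD R4, 4 → R4=16+4=20
SUB R5, 1 → R5=6-1=5
CMP R5, 4  (cmp 5,4)
After step 37: R1 = 27.

27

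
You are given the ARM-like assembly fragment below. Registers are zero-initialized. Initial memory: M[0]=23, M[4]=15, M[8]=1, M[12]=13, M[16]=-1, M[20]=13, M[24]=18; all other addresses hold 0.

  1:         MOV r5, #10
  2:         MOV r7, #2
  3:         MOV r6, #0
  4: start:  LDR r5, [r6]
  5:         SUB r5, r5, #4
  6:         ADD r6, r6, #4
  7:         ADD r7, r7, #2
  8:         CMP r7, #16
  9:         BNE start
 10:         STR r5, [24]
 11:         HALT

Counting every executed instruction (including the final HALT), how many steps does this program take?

MOV r5, #10 → r5=10
MOV r7, #2 → r7=2
MOV r6, #0 → r6=0
LDR r5, [r6] → r5=M[0]=23
SUB r5, r5, #4 → r5=23-4=19
ADD r6, r6, #4 → r6=0+4=4
ADD r7, r7, #2 → r7=2+2=4
CMP r7, #16  (cmp 4,16)
BNE start: taken
LDR r5, [r6] → r5=M[4]=15
SUB r5, r5, #4 → r5=15-4=11
ADD r6, r6, #4 → r6=4+4=8
ADD r7, r7, #2 → r7=4+2=6
CMP r7, #16  (cmp 6,16)
BNE start: taken
LDR r5, [r6] → r5=M[8]=1
SUB r5, r5, #4 → r5=1-4=-3
ADD r6, r6, #4 → r6=8+4=12
ADD r7, r7, #2 → r7=6+2=8
CMP r7, #16  (cmp 8,16)
BNE start: taken
LDR r5, [r6] → r5=M[12]=13
SUB r5, r5, #4 → r5=13-4=9
ADD r6, r6, #4 → r6=12+4=16
ADD r7, r7, #2 → r7=8+2=10
CMP r7, #16  (cmp 10,16)
BNE start: taken
LDR r5, [r6] → r5=M[16]=-1
SUB r5, r5, #4 → r5=(-1)-4=-5
ADD r6, r6, #4 → r6=16+4=20
ADD r7, r7, #2 → r7=10+2=12
CMP r7, #16  (cmp 12,16)
BNE start: taken
LDR r5, [r6] → r5=M[20]=13
SUB r5, r5, #4 → r5=13-4=9
ADD r6, r6, #4 → r6=20+4=24
ADD r7, r7, #2 → r7=12+2=14
CMP r7, #16  (cmp 14,16)
BNE start: taken
LDR r5, [r6] → r5=M[24]=18
SUB r5, r5, #4 → r5=18-4=14
ADD r6, r6, #4 → r6=24+4=28
ADD r7, r7, #2 → r7=14+2=16
CMP r7, #16  (cmp 16,16)
BNE start: not taken
STR r5, [24] → M[24]=14
halt.
Total executed instructions: 47.

47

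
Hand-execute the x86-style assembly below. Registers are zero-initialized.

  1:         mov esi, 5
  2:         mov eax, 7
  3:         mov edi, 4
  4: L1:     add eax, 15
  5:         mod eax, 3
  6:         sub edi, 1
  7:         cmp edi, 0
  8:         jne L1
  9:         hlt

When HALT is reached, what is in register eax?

mov esi, 5 → esi=5
mov eax, 7 → eax=7
mov edi, 4 → edi=4
add eax, 15 → eax=7+15=22
mod eax, 3 → eax=22%3=1
sub edi, 1 → edi=4-1=3
cmp edi, 0  (cmp 3,0)
jne L1: taken
add eax, 15 → eax=1+15=16
mod eax, 3 → eax=16%3=1
sub edi, 1 → edi=3-1=2
cmp edi, 0  (cmp 2,0)
jne L1: taken
add eax, 15 → eax=1+15=16
mod eax, 3 → eax=16%3=1
sub edi, 1 → edi=2-1=1
cmp edi, 0  (cmp 1,0)
jne L1: taken
add eax, 15 → eax=1+15=16
mod eax, 3 → eax=16%3=1
sub edi, 1 → edi=1-1=0
cmp edi, 0  (cmp 0,0)
jne L1: not taken
halt.

1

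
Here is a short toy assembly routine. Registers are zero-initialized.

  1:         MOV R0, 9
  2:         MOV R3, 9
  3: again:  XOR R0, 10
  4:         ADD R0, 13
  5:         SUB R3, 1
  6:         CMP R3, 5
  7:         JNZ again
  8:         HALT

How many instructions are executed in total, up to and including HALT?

after MOV R0, 9: R0=9
after MOV R3, 9: R3=9
after XOR R0, 10: R0=9^10=3
after ADD R0, 13: R0=3+13=16
after SUB R3, 1: R3=9-1=8
CMP R3, 5  (cmp 8,5)
JNZ again: taken
after XOR R0, 10: R0=16^10=26
after ADD R0, 13: R0=26+13=39
after SUB R3, 1: R3=8-1=7
CMP R3, 5  (cmp 7,5)
JNZ again: taken
after XOR R0, 10: R0=39^10=45
after ADD R0, 13: R0=45+13=58
after SUB R3, 1: R3=7-1=6
CMP R3, 5  (cmp 6,5)
JNZ again: taken
after XOR R0, 10: R0=58^10=48
after ADD R0, 13: R0=48+13=61
after SUB R3, 1: R3=6-1=5
CMP R3, 5  (cmp 5,5)
JNZ again: not taken
halt.
Total executed instructions: 23.

23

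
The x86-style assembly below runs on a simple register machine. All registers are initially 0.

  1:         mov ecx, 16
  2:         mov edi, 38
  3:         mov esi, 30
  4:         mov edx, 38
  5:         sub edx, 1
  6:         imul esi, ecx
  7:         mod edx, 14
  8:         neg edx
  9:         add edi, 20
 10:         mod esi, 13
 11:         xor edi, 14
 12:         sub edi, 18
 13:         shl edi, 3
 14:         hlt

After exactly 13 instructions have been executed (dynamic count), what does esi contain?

12

after mov ecx, 16: ecx=16
after mov edi, 38: edi=38
after mov esi, 30: esi=30
after mov edx, 38: edx=38
after sub edx, 1: edx=38-1=37
after imul esi, ecx: esi=30*16=480
after mod edx, 14: edx=37%14=9
after neg edx: edx=-(9)=-9
after add edi, 20: edi=38+20=58
after mod esi, 13: esi=480%13=12
after xor edi, 14: edi=58^14=52
after sub edi, 18: edi=52-18=34
after shl edi, 3: edi=34<<3=272
After step 13: esi = 12.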